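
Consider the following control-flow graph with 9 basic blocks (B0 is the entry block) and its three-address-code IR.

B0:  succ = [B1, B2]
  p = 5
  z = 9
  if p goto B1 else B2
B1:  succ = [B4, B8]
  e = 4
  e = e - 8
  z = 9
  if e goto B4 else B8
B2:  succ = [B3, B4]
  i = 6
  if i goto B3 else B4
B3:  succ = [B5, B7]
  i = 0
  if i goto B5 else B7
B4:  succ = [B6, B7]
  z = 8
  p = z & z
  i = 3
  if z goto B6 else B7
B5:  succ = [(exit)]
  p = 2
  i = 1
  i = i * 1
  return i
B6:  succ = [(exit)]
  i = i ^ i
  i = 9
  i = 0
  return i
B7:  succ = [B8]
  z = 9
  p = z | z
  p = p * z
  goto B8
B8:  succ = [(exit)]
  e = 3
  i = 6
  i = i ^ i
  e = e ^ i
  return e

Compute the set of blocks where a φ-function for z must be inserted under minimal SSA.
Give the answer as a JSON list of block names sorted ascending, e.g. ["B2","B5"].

idom tree: B1←B0 B2←B0 B3←B2 B4←B0 B5←B3 B6←B4 B7←B0 B8←B0
Join-block Dom:
  B4: preds {B1,B2}: {B0,B1} ∩ {B0,B2} = {B0}; idom=B0
  B7: preds {B3,B4}: {B0,B2,B3} ∩ {B0,B4} = {B0}; idom=B0
  B8: preds {B1,B7}: {B0,B1} ∩ {B0,B7} = {B0}; idom=B0

DF walk-up:
  B4←B1: walk B1 to B0
  B4←B2: walk B2 to B0
  B7←B3: walk B3→B2 to B0
  B7←B4: walk B4 to B0
  B8←B1: walk B1 to B0
  B8←B7: walk B7 to B0
  B0 → ∅
  B1 → {B4,B8}
  B2 → {B4,B7}
  B3 → {B7}
  B4 → {B7}
  B5 → ∅
  B6 → ∅
  B7 → {B8}
  B8 → ∅

φ for z: defs {B0,B1,B4,B7}
  DF⁺ = {B4,B7,B8}

Answer: ["B4", "B7", "B8"]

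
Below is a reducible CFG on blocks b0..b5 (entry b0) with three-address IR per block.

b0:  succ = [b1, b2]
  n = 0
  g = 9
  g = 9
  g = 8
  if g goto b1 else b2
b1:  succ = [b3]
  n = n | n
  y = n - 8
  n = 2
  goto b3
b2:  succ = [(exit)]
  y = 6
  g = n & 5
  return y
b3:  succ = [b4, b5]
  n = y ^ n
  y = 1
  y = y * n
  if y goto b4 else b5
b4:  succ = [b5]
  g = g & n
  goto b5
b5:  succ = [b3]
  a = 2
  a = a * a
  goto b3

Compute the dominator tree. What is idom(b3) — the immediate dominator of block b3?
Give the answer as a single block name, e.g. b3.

idom tree: b1←b0 b2←b0 b3←b1 b4←b3 b5←b3
Dom∩ at merges:
  b3: preds {b1,b5}: {b0,b1} ∩ {b0,b1,b3,b5} = {b0,b1}; idom=b1
  b5: preds {b3,b4}: {b0,b1,b3} ∩ {b0,b1,b3,b4} = {b0,b1,b3}; idom=b3

idom(b3) = b1

Answer: b1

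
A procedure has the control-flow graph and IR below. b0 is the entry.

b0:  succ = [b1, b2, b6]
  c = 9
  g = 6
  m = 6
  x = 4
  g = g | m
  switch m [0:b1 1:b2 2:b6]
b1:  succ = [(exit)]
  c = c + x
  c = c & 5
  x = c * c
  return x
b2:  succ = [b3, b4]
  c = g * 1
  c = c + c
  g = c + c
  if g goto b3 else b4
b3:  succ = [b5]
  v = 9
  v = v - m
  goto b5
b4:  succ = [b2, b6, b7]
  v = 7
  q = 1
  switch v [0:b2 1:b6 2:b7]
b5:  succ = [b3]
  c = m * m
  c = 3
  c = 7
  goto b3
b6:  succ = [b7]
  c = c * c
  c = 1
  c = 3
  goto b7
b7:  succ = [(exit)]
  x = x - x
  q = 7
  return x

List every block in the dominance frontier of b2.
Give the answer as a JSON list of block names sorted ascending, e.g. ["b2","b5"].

Answer: ["b2", "b6", "b7"]

Analysis:
idom tree: b1←b0 b2←b0 b3←b2 b4←b2 b5←b3 b6←b0 b7←b0
Dom∩ at merges:
  b2: preds {b0,b4}: {b0} ∩ {b0,b2,b4} = {b0}; idom=b0
  b3: preds {b2,b5}: {b0,b2} ∩ {b0,b2,b3,b5} = {b0,b2}; idom=b2
  b6: preds {b0,b4}: {b0} ∩ {b0,b2,b4} = {b0}; idom=b0
  b7: preds {b4,b6}: {b0,b2,b4} ∩ {b0,b6} = {b0}; idom=b0

DF derivation:
  join b2 pred b0: · stop@b0
  join b2 pred b4: b4→b2 stop@b0
  join b3 pred b2: · stop@b2
  join b3 pred b5: b5→b3 stop@b2
  join b6 pred b0: · stop@b0
  join b6 pred b4: b4→b2 stop@b0
  join b7 pred b4: b4→b2 stop@b0
  join b7 pred b6: b6 stop@b0
  DF(b0)=∅
  DF(b1)=∅
  DF(b2)={b2,b6,b7}
  DF(b3)={b3}
  DF(b4)={b2,b6,b7}
  DF(b5)={b3}
  DF(b6)={b7}
  DF(b7)=∅

DF(b2) = ["b2", "b6", "b7"]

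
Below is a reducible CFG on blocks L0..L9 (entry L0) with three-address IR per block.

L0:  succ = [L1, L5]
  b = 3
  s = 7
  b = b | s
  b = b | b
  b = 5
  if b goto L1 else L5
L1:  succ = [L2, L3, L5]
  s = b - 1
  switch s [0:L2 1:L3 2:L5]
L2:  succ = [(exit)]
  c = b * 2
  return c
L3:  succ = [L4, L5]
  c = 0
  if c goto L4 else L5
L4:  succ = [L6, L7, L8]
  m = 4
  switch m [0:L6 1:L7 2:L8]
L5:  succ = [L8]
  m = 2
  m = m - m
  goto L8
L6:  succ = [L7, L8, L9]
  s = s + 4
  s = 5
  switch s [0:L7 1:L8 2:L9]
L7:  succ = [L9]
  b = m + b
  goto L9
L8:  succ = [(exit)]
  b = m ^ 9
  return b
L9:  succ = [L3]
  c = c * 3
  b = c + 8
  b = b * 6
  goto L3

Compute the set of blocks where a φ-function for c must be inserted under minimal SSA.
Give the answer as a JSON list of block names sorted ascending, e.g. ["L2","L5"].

idom tree: L1←L0 L2←L1 L3←L1 L4←L3 L5←L0 L6←L4 L7←L4 L8←L0 L9←L4
Join-block Dom:
  L3: preds {L1,L9}: {L0,L1} ∩ {L0,L1,L3,L4,L9} = {L0,L1}; idom=L1
  L5: preds {L0,L1,L3}: {L0} ∩ {L0,L1} ∩ {L0,L1,L3} = {L0}; idom=L0
  L7: preds {L4,L6}: {L0,L1,L3,L4} ∩ {L0,L1,L3,L4,L6} = {L0,L1,L3,L4}; idom=L4
  L8: preds {L4,L5,L6}: {L0,L1,L3,L4} ∩ {L0,L5} ∩ {L0,L1,L3,L4,L6} = {L0}; idom=L0
  L9: preds {L6,L7}: {L0,L1,L3,L4,L6} ∩ {L0,L1,L3,L4,L7} = {L0,L1,L3,L4}; idom=L4

Frontier:
  join L3 pred L1: · stop@L1
  join L3 pred L9: L9→L4→L3 stop@L1
  join L5 pred L0: · stop@L0
  join L5 pred L1: L1 stop@L0
  join L5 pred L3: L3→L1 stop@L0
  join L7 pred L4: · stop@L4
  join L7 pred L6: L6 stop@L4
  join L8 pred L4: L4→L3→L1 stop@L0
  join L8 pred L5: L5 stop@L0
  join L8 pred L6: L6→L4→L3→L1 stop@L0
  join L9 pred L6: L6 stop@L4
  join L9 pred L7: L7 stop@L4
  L0: DF=∅
  L1: DF={L5,L8}
  L2: DF=∅
  L3: DF={L3,L5,L8}
  L4: DF={L3,L8}
  L5: DF={L8}
  L6: DF={L7,L8,L9}
  L7: DF={L9}
  L8: DF=∅
  L9: DF={L3}

φ for c: defs {L2,L3,L9}
  DF⁺ = {L3,L5,L8}

Answer: ["L3", "L5", "L8"]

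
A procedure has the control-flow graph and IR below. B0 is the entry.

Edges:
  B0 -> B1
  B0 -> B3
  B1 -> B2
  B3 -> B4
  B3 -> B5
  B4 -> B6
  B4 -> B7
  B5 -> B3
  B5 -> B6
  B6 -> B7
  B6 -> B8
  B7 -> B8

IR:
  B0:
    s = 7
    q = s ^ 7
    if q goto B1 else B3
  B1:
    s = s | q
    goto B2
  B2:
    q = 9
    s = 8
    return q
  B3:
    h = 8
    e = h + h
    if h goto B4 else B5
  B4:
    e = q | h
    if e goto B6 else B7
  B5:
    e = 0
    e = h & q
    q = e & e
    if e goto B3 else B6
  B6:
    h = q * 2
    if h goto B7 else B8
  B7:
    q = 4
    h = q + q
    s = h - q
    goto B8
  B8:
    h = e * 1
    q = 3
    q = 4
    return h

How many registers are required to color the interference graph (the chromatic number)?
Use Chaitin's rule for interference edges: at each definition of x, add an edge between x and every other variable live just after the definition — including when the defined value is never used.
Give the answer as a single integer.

Answer: 3

Working:
def/use:
  B0 def {q,s} use ∅
  B1 def {s} use {q,s}
  B2 def {q,s} use ∅
  B3 def {e,h} use ∅
  B4 def {e} use {h,q}
  B5 def {e,q} use {h,q}
  B6 def {h} use {q}
  B7 def {h,q,s} use ∅
  B8 def {h,q} use {e}

Liveness:
  B0 li=∅ lo={q,s}
  B1 li={q,s} lo=∅
  B2 li=∅ lo=∅
  B3 li={q} lo={h,q}
  B4 li={h,q} lo={e,q}
  B5 li={h,q} lo={e,q}
  B6 li={e,q} lo={e}
  B7 li={e} lo={e}
  B8 li={e} lo=∅

Interfere edges:
  e: {h,q,s}
  h: {e,q}
  q: {e,h,s}
  s: {e,q}

Registers:
  clique {e,h,q} ⇒ need ≥ 3
  3-colouring: R0={e}  R1={q}  R2={h,s}
  χ = 3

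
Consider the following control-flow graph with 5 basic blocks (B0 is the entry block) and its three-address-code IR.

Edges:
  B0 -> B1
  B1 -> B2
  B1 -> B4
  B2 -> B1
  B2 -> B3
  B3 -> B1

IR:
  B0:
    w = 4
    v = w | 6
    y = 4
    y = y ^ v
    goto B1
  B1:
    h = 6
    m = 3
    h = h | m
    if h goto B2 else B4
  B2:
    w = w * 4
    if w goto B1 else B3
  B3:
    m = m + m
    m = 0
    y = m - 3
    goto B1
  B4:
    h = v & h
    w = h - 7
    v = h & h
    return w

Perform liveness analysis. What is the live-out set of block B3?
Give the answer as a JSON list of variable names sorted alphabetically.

def/use:
  B0: {v,w,y} / ∅
  B1: {h,m} / ∅
  B2: {w} / {w}
  B3: {m,y} / {m}
  B4: {h,v,w} / {h,v}

Liveness:
  B0: in=∅ out={v,w}
  B1: in={v,w} out={h,m,v,w}
  B2: in={m,v,w} out={m,v,w}
  B3: in={m,v,w} out={v,w}
  B4: in={h,v} out=∅

live-out(B3) = ["v", "w"]

Answer: ["v", "w"]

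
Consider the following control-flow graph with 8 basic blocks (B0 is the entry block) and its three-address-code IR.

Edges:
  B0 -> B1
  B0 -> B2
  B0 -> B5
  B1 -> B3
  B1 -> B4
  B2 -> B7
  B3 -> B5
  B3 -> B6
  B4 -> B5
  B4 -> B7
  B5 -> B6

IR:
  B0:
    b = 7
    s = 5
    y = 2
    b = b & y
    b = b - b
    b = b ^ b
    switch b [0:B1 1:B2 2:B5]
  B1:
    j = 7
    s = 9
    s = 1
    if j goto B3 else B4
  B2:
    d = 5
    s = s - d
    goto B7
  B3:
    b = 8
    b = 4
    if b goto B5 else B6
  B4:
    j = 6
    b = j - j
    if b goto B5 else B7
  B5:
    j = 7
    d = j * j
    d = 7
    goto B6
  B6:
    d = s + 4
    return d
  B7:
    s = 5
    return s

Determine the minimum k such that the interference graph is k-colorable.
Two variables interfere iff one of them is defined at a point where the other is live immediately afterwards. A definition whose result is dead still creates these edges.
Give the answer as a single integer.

Block summaries:
  B0: def={b,s,y} ue=∅
  B1: def={j,s} ue=∅
  B2: def={d,s} ue={s}
  B3: def={b} ue=∅
  B4: def={b,j} ue=∅
  B5: def={d,j} ue=∅
  B6: def={d} ue={s}
  B7: def={s} ue=∅

Liveness:
  live B0: ∅→{s}
  live B1: ∅→{s}
  live B2: {s}→∅
  live B3: {s}→{s}
  live B4: {s}→{s}
  live B5: {s}→{s}
  live B6: {s}→∅
  live B7: ∅→∅

Interfere edges:
  b: {s,y}
  d: {s}
  j: {s}
  s: {b,d,j,y}
  y: {b,s}

Chromatic number:
  {b,s,y} pairwise interfere (3-clique) ⇒ χ ≥ 3
  3-colouring: c0={s}  c1={b,d,j}  c2={y}
  χ = 3

Answer: 3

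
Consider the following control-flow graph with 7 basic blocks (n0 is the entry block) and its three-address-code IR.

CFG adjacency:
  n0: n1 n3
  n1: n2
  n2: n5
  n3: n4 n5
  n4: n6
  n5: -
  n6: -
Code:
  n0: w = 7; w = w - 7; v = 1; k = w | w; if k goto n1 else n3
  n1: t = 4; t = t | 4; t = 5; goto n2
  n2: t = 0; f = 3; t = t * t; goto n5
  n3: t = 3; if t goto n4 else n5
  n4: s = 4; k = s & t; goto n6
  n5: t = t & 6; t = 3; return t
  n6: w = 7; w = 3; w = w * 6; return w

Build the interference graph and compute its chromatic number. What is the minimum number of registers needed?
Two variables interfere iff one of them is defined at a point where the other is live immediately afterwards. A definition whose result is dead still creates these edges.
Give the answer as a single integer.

Block summaries:
  n0: def={k,v,w} ue=∅
  n1: def={t} ue=∅
  n2: def={f,t} ue=∅
  n3: def={t} ue=∅
  n4: def={k,s} ue={t}
  n5: def={t} ue={t}
  n6: def={w} ue=∅

Backward fixpoint:
  live n0: ∅→∅
  live n1: ∅→∅
  live n2: ∅→{t}
  live n3: ∅→{t}
  live n4: {t}→∅
  live n5: {t}→∅
  live n6: ∅→∅

Conflict graph:
  f↔{t}
  k↔∅
  s↔{t}
  t↔{f,s}
  v↔{w}
  w↔{v}

Registers:
  clique {f,t} ⇒ need ≥ 2
  2-colouring: c0={k,t,v}  c1={f,s,w}
  χ = 2

Answer: 2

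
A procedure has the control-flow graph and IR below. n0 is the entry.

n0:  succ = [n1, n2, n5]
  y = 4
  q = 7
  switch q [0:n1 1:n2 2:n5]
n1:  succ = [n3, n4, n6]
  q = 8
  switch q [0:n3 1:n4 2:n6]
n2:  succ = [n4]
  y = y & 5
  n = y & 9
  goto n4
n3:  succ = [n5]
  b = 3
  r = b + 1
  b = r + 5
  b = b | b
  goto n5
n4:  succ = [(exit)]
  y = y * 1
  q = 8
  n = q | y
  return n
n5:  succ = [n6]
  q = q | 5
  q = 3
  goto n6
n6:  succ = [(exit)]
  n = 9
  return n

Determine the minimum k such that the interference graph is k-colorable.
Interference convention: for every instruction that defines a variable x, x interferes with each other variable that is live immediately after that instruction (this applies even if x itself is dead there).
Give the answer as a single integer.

Answer: 2

Working:
Per-block:
  n0: def={q,y} ue=∅
  n1: def={q} ue=∅
  n2: def={n,y} ue={y}
  n3: def={b,r} ue=∅
  n4: def={n,q,y} ue={y}
  n5: def={q} ue={q}
  n6: def={n} ue=∅

Backward fixpoint:
  live n0: ∅→{q,y}
  live n1: {y}→{q,y}
  live n2: {y}→{y}
  live n3: {q}→{q}
  live n4: {y}→∅
  live n5: {q}→∅
  live n6: ∅→∅

Interference:
  b↔{q}
  n↔{y}
  q↔{b,r,y}
  r↔{q}
  y↔{n,q}

Chromatic number:
  lower bound: {b,q} mutually conflict ⇒ χ ≥ 2
  2-colouring: r0={n,q}  r1={b,r,y}
  χ = 2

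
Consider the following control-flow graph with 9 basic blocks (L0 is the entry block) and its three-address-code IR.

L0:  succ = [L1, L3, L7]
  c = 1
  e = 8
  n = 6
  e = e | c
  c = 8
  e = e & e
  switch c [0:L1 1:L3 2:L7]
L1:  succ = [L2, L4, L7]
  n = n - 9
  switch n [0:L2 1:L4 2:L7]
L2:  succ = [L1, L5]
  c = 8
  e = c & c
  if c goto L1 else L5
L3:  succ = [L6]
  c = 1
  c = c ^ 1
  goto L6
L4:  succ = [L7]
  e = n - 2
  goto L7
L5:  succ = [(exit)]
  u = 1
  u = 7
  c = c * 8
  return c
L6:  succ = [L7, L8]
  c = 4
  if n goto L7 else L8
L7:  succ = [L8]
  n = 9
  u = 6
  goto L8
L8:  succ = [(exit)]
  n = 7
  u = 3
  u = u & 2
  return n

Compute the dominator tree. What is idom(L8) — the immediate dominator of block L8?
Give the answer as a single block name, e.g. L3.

Answer: L0

Working:
idom tree: L1←L0 L2←L1 L3←L0 L4←L1 L5←L2 L6←L3 L7←L0 L8←L0
Join-block Dom:
  L1: preds {L0,L2}: {L0} ∩ {L0,L1,L2} = {L0}; idom=L0
  L7: preds {L0,L1,L4,L6}: {L0} ∩ {L0,L1} ∩ {L0,L1,L4} ∩ {L0,L3,L6} = {L0}; idom=L0
  L8: preds {L6,L7}: {L0,L3,L6} ∩ {L0,L7} = {L0}; idom=L0

idom(L8) = L0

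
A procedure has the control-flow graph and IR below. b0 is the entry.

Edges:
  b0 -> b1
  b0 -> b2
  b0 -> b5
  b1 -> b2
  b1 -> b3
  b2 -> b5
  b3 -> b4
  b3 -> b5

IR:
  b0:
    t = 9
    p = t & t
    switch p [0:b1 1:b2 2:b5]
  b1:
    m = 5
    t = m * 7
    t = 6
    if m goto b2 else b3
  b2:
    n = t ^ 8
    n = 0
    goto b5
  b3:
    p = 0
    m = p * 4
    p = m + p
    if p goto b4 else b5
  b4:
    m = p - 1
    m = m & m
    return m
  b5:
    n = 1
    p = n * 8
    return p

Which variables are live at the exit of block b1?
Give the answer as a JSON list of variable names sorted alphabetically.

Answer: ["t"]

Working:
Block summaries:
  b0: {p,t} / ∅
  b1: {m,t} / ∅
  b2: {n} / {t}
  b3: {m,p} / ∅
  b4: {m} / {p}
  b5: {n,p} / ∅

Backward fixpoint:
  live b0: ∅→{t}
  live b1: ∅→{t}
  live b2: {t}→∅
  live b3: ∅→{p}
  live b4: {p}→∅
  live b5: ∅→∅

live-out(b1) = ["t"]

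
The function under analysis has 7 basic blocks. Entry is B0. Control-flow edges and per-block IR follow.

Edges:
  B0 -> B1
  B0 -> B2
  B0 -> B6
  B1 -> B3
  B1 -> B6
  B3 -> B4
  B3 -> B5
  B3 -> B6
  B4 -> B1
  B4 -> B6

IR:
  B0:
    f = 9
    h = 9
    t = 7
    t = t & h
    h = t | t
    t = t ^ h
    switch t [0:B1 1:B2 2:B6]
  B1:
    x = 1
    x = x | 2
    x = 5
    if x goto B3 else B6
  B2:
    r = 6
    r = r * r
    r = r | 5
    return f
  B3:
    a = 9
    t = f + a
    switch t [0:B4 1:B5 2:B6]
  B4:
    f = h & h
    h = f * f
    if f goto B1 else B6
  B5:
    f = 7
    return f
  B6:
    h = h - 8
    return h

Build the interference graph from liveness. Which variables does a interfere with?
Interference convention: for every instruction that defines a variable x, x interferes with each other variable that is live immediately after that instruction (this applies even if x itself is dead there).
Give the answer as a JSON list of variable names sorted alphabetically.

def/use:
  B0 def {f,h,t} use ∅
  B1 def {x} use ∅
  B2 def {r} use {f}
  B3 def {a,t} use {f}
  B4 def {f,h} use {h}
  B5 def {f} use ∅
  B6 def {h} use {h}

Liveness:
  B0: in=∅ out={f,h}
  B1: in={f,h} out={f,h}
  B2: in={f} out=∅
  B3: in={f,h} out={h}
  B4: in={h} out={f,h}
  B5: in=∅ out=∅
  B6: in={h} out=∅

Conflict graph:
  a↔{f,h}
  f↔{a,h,r,t,x}
  h↔{a,f,t,x}
  r↔{f}
  t↔{f,h}
  x↔{f,h}

N(a) = ["f", "h"]

Answer: ["f", "h"]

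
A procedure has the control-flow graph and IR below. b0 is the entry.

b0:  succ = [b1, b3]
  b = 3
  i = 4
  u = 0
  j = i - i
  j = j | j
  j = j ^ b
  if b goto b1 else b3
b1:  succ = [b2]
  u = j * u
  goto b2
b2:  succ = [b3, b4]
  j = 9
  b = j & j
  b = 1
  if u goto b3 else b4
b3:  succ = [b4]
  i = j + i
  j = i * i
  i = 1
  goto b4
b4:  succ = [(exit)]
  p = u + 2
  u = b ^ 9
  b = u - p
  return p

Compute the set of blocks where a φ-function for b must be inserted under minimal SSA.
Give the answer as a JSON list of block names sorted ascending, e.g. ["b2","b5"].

Answer: ["b3", "b4"]

Working:
idom tree: b1←b0 b2←b1 b3←b0 b4←b0
Dom at joins:
  b3: preds {b0,b2}: {b0} ∩ {b0,b1,b2} = {b0}; idom=b0
  b4: preds {b2,b3}: {b0,b1,b2} ∩ {b0,b3} = {b0}; idom=b0

DF derivation:
  b3←b0: walk · to b0
  b3←b2: walk b2→b1 to b0
  b4←b2: walk b2→b1 to b0
  b4←b3: walk b3 to b0
  b0: DF=∅
  b1: DF={b3,b4}
  b2: DF={b3,b4}
  b3: DF={b4}
  b4: DF=∅

φ for b: defs {b0,b2,b4}
  DF⁺ = {b3,b4}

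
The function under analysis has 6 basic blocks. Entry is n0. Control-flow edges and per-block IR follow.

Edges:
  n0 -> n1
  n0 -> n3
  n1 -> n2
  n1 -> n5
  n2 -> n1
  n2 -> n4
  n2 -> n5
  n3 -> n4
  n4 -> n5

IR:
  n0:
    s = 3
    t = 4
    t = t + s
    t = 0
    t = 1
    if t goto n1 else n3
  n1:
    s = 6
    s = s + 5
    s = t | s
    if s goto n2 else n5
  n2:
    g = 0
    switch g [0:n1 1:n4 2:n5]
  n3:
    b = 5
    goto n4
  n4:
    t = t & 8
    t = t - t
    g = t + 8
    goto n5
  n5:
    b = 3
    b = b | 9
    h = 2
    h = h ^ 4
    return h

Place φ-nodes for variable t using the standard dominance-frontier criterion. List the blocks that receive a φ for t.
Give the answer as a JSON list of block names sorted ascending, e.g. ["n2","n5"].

idom tree: n1←n0 n2←n1 n3←n0 n4←n0 n5←n0
Join-block Dom:
  n1: preds {n0,n2}: {n0} ∩ {n0,n1,n2} = {n0}; idom=n0
  n4: preds {n2,n3}: {n0,n1,n2} ∩ {n0,n3} = {n0}; idom=n0
  n5: preds {n1,n2,n4}: {n0,n1} ∩ {n0,n1,n2} ∩ {n0,n4} = {n0}; idom=n0

Frontier:
  n1←n0: walk · to n0
  n1←n2: walk n2→n1 to n0
  n4←n2: walk n2→n1 to n0
  n4←n3: walk n3 to n0
  n5←n1: walk n1 to n0
  n5←n2: walk n2→n1 to n0
  n5←n4: walk n4 to n0
  n0 → ∅
  n1 → {n1,n4,n5}
  n2 → {n1,n4,n5}
  n3 → {n4}
  n4 → {n5}
  n5 → ∅

φ for t: defs {n0,n4}
  DF⁺ = {n5}

Answer: ["n5"]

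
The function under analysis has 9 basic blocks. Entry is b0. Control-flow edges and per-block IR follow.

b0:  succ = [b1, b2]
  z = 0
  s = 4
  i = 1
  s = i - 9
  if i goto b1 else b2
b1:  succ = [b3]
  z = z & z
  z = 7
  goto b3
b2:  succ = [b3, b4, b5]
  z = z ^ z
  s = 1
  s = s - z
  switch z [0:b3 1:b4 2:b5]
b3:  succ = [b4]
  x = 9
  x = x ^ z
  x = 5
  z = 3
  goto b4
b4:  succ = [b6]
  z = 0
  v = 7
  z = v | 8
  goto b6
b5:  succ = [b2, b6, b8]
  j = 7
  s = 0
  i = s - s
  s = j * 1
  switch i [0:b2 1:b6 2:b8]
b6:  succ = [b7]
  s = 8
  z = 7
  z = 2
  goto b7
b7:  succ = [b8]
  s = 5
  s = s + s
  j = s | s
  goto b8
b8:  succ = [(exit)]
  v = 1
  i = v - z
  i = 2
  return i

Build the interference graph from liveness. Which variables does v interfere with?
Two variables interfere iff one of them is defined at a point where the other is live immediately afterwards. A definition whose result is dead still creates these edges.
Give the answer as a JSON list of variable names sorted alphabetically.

Block summaries:
  b0: def={i,s,z} ue=∅
  b1: def={z} ue={z}
  b2: def={s,z} ue={z}
  b3: def={x,z} ue={z}
  b4: def={v,z} ue=∅
  b5: def={i,j,s} ue=∅
  b6: def={s,z} ue=∅
  b7: def={j,s} ue=∅
  b8: def={i,v} ue={z}

Live sets:
  b0: in=∅ out={z}
  b1: in={z} out={z}
  b2: in={z} out={z}
  b3: in={z} out=∅
  b4: in=∅ out=∅
  b5: in={z} out={z}
  b6: in=∅ out={z}
  b7: in={z} out={z}
  b8: in={z} out=∅

Interference:
  i — {j,s,z}
  j — {i,s,z}
  s — {i,j,z}
  v — {z}
  x — {z}
  z — {i,j,s,v,x}

N(v) = ["z"]

Answer: ["z"]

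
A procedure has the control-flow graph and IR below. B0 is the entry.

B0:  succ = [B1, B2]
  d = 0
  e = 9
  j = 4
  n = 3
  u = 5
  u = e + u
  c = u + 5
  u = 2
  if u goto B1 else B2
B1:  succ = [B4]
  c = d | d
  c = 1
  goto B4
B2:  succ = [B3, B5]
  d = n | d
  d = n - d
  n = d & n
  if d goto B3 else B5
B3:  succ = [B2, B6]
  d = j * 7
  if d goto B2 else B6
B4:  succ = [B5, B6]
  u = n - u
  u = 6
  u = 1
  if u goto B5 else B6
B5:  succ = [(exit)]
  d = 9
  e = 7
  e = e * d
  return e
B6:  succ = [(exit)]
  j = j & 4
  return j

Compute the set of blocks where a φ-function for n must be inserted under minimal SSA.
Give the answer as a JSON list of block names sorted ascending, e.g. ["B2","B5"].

Answer: ["B2", "B5", "B6"]

Working:
idom tree: B1←B0 B2←B0 B3←B2 B4←B1 B5←B0 B6←B0
Dom at joins:
  B2: preds {B0,B3}: {B0} ∩ {B0,B2,B3} = {B0}; idom=B0
  B5: preds {B2,B4}: {B0,B2} ∩ {B0,B1,B4} = {B0}; idom=B0
  B6: preds {B3,B4}: {B0,B2,B3} ∩ {B0,B1,B4} = {B0}; idom=B0

DF walk-up:
  join B2 pred B0: · stop@B0
  join B2 pred B3: B3→B2 stop@B0
  join B5 pred B2: B2 stop@B0
  join B5 pred B4: B4→B1 stop@B0
  join B6 pred B3: B3→B2 stop@B0
  join B6 pred B4: B4→B1 stop@B0
  DF(B0)=∅
  DF(B1)={B5,B6}
  DF(B2)={B2,B5,B6}
  DF(B3)={B2,B6}
  DF(B4)={B5,B6}
  DF(B5)=∅
  DF(B6)=∅

φ for n: defs {B0,B2}
  DF⁺ = {B2,B5,B6}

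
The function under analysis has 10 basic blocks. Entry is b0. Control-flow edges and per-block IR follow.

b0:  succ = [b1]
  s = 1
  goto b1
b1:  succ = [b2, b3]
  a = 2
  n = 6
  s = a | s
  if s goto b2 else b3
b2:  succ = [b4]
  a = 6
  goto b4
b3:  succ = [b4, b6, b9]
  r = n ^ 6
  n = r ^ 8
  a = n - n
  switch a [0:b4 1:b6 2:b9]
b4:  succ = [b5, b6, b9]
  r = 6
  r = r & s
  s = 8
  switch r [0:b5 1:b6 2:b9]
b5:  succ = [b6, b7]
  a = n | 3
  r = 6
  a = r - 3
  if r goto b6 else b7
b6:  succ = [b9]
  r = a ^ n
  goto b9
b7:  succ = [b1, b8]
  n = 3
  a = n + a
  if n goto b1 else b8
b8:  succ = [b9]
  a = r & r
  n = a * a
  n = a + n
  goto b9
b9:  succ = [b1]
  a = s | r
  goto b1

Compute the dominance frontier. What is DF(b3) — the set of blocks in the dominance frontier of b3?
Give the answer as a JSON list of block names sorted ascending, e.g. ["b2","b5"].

Answer: ["b4", "b6", "b9"]

Working:
idom tree: b1←b0 b2←b1 b3←b1 b4←b1 b5←b4 b6←b1 b7←b5 b8←b7 b9←b1
Dom∩ at merges:
  b1: preds {b0,b7,b9}: {b0} ∩ {b0,b1,b4,b5,b7} ∩ {b0,b1,b9} = {b0}; idom=b0
  b4: preds {b2,b3}: {b0,b1,b2} ∩ {b0,b1,b3} = {b0,b1}; idom=b1
  b6: preds {b3,b4,b5}: {b0,b1,b3} ∩ {b0,b1,b4} ∩ {b0,b1,b4,b5} = {b0,b1}; idom=b1
  b9: preds {b3,b4,b6,b8}: {b0,b1,b3} ∩ {b0,b1,b4} ∩ {b0,b1,b6} ∩ {b0,b1,b4,b5,b7,b8} = {b0,b1}; idom=b1

Frontier:
  join b1 pred b0: · stop@b0
  join b1 pred b7: b7→b5→b4→b1 stop@b0
  join b1 pred b9: b9→b1 stop@b0
  join b4 pred b2: b2 stop@b1
  join b4 pred b3: b3 stop@b1
  join b6 pred b3: b3 stop@b1
  join b6 pred b4: b4 stop@b1
  join b6 pred b5: b5→b4 stop@b1
  join b9 pred b3: b3 stop@b1
  join b9 pred b4: b4 stop@b1
  join b9 pred b6: b6 stop@b1
  join b9 pred b8: b8→b7→b5→b4 stop@b1
  b0: DF=∅
  b1: DF={b1}
  b2: DF={b4}
  b3: DF={b4,b6,b9}
  b4: DF={b1,b6,b9}
  b5: DF={b1,b6,b9}
  b6: DF={b9}
  b7: DF={b1,b9}
  b8: DF={b9}
  b9: DF={b1}

DF(b3) = ["b4", "b6", "b9"]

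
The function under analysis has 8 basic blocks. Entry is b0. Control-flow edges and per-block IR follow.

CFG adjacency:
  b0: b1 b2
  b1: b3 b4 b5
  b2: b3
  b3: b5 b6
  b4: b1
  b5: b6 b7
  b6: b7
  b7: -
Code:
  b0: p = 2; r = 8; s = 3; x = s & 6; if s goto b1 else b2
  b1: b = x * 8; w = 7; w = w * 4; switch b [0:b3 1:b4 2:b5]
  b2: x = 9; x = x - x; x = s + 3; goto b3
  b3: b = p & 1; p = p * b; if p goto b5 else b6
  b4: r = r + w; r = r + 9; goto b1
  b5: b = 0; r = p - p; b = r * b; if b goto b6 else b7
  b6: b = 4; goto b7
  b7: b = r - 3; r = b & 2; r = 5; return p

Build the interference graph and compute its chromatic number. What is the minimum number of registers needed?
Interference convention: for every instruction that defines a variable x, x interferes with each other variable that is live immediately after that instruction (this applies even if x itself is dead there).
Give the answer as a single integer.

def/use:
  b0: {p,r,s,x} / ∅
  b1: {b,w} / {x}
  b2: {x} / {s}
  b3: {b,p} / {p}
  b4: {r} / {r,w}
  b5: {b,r} / {p}
  b6: {b} / ∅
  b7: {b,r} / {p,r}

Liveness:
  live b0: ∅→{p,r,s,x}
  live b1: {p,r,x}→{p,r,w,x}
  live b2: {p,r,s}→{p,r}
  live b3: {p,r}→{p,r}
  live b4: {p,r,w,x}→{p,r,x}
  live b5: {p}→{p,r}
  live b6: {p,r}→{p,r}
  live b7: {p,r}→∅

Conflict graph:
  b: {p,r,w,x}
  p: {b,r,s,w,x}
  r: {b,p,s,w,x}
  s: {p,r,x}
  w: {b,p,r,x}
  x: {b,p,r,s,w}

Registers:
  clique {b,p,r,w,x} ⇒ need ≥ 5
  5-colouring: R0={p}  R1={r}  R2={x}  R3={b,s}  R4={w}
  χ = 5

Answer: 5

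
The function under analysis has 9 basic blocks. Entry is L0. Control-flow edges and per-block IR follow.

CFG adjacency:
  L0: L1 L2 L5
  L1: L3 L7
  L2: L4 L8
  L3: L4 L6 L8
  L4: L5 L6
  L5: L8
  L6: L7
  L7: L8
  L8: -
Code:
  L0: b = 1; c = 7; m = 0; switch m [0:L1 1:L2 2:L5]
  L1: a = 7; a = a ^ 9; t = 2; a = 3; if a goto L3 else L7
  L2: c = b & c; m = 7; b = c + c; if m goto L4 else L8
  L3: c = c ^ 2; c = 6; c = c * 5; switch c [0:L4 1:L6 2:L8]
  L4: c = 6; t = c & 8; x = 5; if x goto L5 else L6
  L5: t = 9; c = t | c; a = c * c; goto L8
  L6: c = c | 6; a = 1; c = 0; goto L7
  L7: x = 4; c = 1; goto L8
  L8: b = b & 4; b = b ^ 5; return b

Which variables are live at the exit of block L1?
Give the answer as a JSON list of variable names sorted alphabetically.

Answer: ["b", "c"]

Analysis:
Per-block:
  L0 def {b,c,m} use ∅
  L1 def {a,t} use ∅
  L2 def {b,c,m} use {b,c}
  L3 def {c} use {c}
  L4 def {c,t,x} use ∅
  L5 def {a,c,t} use {c}
  L6 def {a,c} use {c}
  L7 def {c,x} use ∅
  L8 def {b} use {b}

Backward fixpoint:
  L0: in=∅ out={b,c}
  L1: in={b,c} out={b,c}
  L2: in={b,c} out={b}
  L3: in={b,c} out={b,c}
  L4: in={b} out={b,c}
  L5: in={b,c} out={b}
  L6: in={b,c} out={b}
  L7: in={b} out={b}
  L8: in={b} out=∅

live-out(L1) = ["b", "c"]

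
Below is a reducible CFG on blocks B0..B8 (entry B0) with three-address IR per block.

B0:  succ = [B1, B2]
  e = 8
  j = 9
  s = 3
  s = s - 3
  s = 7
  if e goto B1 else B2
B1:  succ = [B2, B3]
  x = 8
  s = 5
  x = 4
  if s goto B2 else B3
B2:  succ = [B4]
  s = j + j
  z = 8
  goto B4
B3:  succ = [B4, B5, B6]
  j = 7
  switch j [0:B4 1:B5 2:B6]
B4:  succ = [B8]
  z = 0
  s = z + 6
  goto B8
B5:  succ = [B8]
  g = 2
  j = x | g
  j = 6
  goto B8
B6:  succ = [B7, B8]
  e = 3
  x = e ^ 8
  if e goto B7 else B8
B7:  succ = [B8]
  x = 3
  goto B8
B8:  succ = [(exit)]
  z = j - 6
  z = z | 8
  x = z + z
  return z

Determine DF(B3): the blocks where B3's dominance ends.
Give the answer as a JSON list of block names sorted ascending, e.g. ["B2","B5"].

Answer: ["B4", "B8"]

Working:
idom tree: B1←B0 B2←B0 B3←B1 B4←B0 B5←B3 B6←B3 B7←B6 B8←B0
Join-block Dom:
  B2: preds {B0,B1}: {B0} ∩ {B0,B1} = {B0}; idom=B0
  B4: preds {B2,B3}: {B0,B2} ∩ {B0,B1,B3} = {B0}; idom=B0
  B8: preds {B4,B5,B6,B7}: {B0,B4} ∩ {B0,B1,B3,B5} ∩ {B0,B1,B3,B6} ∩ {B0,B1,B3,B6,B7} = {B0}; idom=B0

DF derivation:
  B2←B0: walk · to B0
  B2←B1: walk B1 to B0
  B4←B2: walk B2 to B0
  B4←B3: walk B3→B1 to B0
  B8←B4: walk B4 to B0
  B8←B5: walk B5→B3→B1 to B0
  B8←B6: walk B6→B3→B1 to B0
  B8←B7: walk B7→B6→B3→B1 to B0
  DF(B0)=∅
  DF(B1)={B2,B4,B8}
  DF(B2)={B4}
  DF(B3)={B4,B8}
  DF(B4)={B8}
  DF(B5)={B8}
  DF(B6)={B8}
  DF(B7)={B8}
  DF(B8)=∅

DF(B3) = ["B4", "B8"]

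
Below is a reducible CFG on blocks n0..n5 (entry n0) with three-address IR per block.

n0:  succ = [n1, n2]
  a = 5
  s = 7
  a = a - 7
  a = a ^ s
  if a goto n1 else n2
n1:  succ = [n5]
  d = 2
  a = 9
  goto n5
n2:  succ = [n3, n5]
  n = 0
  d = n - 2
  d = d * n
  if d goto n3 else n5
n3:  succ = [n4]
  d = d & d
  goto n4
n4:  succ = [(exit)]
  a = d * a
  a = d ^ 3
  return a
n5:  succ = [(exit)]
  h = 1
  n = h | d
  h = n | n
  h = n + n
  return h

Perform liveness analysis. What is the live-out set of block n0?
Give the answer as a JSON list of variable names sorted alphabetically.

Answer: ["a"]

Derivation:
Per-block:
  n0 def {a,s} use ∅
  n1 def {a,d} use ∅
  n2 def {d,n} use ∅
  n3 def {d} use {d}
  n4 def {a} use {a,d}
  n5 def {h,n} use {d}

Liveness:
  n0: in=∅ out={a}
  n1: in=∅ out={d}
  n2: in={a} out={a,d}
  n3: in={a,d} out={a,d}
  n4: in={a,d} out=∅
  n5: in={d} out=∅

live-out(n0) = ["a"]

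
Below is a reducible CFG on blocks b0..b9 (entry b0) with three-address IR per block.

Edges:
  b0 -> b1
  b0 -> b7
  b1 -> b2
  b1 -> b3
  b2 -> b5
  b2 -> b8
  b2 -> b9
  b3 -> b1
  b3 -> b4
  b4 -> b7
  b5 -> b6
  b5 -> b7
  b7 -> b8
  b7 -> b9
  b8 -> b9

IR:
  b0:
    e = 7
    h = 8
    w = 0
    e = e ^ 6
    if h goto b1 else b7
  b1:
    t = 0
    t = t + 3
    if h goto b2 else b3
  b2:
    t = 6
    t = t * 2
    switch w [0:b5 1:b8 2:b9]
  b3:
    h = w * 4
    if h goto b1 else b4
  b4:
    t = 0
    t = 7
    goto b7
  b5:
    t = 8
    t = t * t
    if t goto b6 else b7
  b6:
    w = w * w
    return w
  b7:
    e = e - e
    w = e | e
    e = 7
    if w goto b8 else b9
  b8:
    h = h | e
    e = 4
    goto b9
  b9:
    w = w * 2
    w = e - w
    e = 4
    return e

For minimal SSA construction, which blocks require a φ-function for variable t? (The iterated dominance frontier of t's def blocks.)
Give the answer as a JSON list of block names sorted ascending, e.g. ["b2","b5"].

Answer: ["b1", "b7", "b8", "b9"]

Derivation:
idom tree: b1←b0 b2←b1 b3←b1 b4←b3 b5←b2 b6←b5 b7←b0 b8←b0 b9←b0
Dom at joins:
  b1: preds {b0,b3}: {b0} ∩ {b0,b1,b3} = {b0}; idom=b0
  b7: preds {b0,b4,b5}: {b0} ∩ {b0,b1,b3,b4} ∩ {b0,b1,b2,b5} = {b0}; idom=b0
  b8: preds {b2,b7}: {b0,b1,b2} ∩ {b0,b7} = {b0}; idom=b0
  b9: preds {b2,b7,b8}: {b0,b1,b2} ∩ {b0,b7} ∩ {b0,b8} = {b0}; idom=b0

DF derivation:
  join b1 pred b0: · stop@b0
  join b1 pred b3: b3→b1 stop@b0
  join b7 pred b0: · stop@b0
  join b7 pred b4: b4→b3→b1 stop@b0
  join b7 pred b5: b5→b2→b1 stop@b0
  join b8 pred b2: b2→b1 stop@b0
  join b8 pred b7: b7 stop@b0
  join b9 pred b2: b2→b1 stop@b0
  join b9 pred b7: b7 stop@b0
  join b9 pred b8: b8 stop@b0
  b0: DF=∅
  b1: DF={b1,b7,b8,b9}
  b2: DF={b7,b8,b9}
  b3: DF={b1,b7}
  b4: DF={b7}
  b5: DF={b7}
  b6: DF=∅
  b7: DF={b8,b9}
  b8: DF={b9}
  b9: DF=∅

φ for t: defs {b1,b2,b4,b5}
  DF⁺ = {b1,b7,b8,b9}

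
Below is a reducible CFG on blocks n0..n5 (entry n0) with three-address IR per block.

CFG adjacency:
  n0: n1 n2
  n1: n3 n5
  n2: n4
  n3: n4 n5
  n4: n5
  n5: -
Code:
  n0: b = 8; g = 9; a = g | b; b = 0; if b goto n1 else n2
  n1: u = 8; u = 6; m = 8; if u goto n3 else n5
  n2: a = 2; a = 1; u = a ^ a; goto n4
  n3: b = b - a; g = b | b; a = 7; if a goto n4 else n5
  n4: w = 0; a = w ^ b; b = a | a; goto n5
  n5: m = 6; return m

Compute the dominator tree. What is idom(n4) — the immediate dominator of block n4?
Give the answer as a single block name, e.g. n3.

idom tree: n1←n0 n2←n0 n3←n1 n4←n0 n5←n0
Join-block Dom:
  n4: preds {n2,n3}: {n0,n2} ∩ {n0,n1,n3} = {n0}; idom=n0
  n5: preds {n1,n3,n4}: {n0,n1} ∩ {n0,n1,n3} ∩ {n0,n4} = {n0}; idom=n0

idom(n4) = n0

Answer: n0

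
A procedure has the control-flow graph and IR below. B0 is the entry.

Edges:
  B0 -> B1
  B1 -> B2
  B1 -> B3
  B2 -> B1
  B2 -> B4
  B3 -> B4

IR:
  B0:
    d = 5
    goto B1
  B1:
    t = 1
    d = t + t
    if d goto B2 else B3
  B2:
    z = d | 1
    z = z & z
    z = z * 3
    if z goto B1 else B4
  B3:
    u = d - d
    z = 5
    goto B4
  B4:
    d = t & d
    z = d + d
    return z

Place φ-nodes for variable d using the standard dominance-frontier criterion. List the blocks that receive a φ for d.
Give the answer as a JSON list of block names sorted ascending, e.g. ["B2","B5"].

idom tree: B1←B0 B2←B1 B3←B1 B4←B1
Dom∩ at merges:
  B1: preds {B0,B2}: {B0} ∩ {B0,B1,B2} = {B0}; idom=B0
  B4: preds {B2,B3}: {B0,B1,B2} ∩ {B0,B1,B3} = {B0,B1}; idom=B1

DF walk-up:
  join B1 pred B0: · stop@B0
  join B1 pred B2: B2→B1 stop@B0
  join B4 pred B2: B2 stop@B1
  join B4 pred B3: B3 stop@B1
  B0: DF=∅
  B1: DF={B1}
  B2: DF={B1,B4}
  B3: DF={B4}
  B4: DF=∅

φ for d: defs {B0,B1,B4}
  DF⁺ = {B1}

Answer: ["B1"]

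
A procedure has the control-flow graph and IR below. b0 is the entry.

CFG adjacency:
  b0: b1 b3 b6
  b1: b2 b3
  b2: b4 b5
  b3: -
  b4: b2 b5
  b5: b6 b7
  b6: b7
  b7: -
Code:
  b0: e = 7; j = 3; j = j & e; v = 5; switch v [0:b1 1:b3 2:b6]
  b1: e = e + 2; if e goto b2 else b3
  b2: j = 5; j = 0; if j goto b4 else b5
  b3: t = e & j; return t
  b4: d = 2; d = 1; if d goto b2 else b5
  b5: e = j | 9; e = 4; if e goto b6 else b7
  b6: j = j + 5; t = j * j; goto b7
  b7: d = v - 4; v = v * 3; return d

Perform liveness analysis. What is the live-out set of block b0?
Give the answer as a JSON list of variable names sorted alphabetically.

Answer: ["e", "j", "v"]

Working:
def/use:
  b0 def {e,j,v} use ∅
  b1 def {e} use {e}
  b2 def {j} use ∅
  b3 def {t} use {e,j}
  b4 def {d} use ∅
  b5 def {e} use {j}
  b6 def {j,t} use {j}
  b7 def {d,v} use {v}

Live sets:
  b0: in=∅ out={e,j,v}
  b1: in={e,j,v} out={e,j,v}
  b2: in={v} out={j,v}
  b3: in={e,j} out=∅
  b4: in={j,v} out={j,v}
  b5: in={j,v} out={j,v}
  b6: in={j,v} out={v}
  b7: in={v} out=∅

live-out(b0) = ["e", "j", "v"]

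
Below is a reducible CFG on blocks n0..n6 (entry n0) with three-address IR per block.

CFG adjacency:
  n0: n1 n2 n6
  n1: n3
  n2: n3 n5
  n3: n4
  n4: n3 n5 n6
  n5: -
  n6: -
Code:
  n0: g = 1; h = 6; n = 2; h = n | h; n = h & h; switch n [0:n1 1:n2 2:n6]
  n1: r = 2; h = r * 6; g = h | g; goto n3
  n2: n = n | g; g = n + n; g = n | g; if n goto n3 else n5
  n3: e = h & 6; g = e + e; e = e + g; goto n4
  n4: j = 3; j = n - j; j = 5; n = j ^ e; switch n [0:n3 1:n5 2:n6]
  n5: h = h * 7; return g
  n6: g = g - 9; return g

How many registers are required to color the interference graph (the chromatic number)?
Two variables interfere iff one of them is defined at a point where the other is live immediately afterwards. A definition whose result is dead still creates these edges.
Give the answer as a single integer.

Per-block:
  n0 def {g,h,n} use ∅
  n1 def {g,h,r} use {g}
  n2 def {g,n} use {g,n}
  n3 def {e,g} use {h}
  n4 def {j,n} use {e,n}
  n5 def {h} use {g,h}
  n6 def {g} use {g}

Backward fixpoint:
  n0 li=∅ lo={g,h,n}
  n1 li={g,n} lo={h,n}
  n2 li={g,h,n} lo={g,h,n}
  n3 li={h,n} lo={e,g,h,n}
  n4 li={e,g,h,n} lo={g,h,n}
  n5 li={g,h} lo=∅
  n6 li={g} lo=∅

Conflict graph:
  e — {g,h,j,n}
  g — {e,h,j,n,r}
  h — {e,g,j,n}
  j — {e,g,h,n}
  n — {e,g,h,j,r}
  r — {g,n}

Registers:
  {e,g,h,j,n} pairwise interfere (5-clique) ⇒ χ ≥ 5
  assign e→r2 g→r0 h→r3 j→r4 n→r1 r→r2 — no edge inside a register ⇒ χ ≤ 5
  χ = 5

Answer: 5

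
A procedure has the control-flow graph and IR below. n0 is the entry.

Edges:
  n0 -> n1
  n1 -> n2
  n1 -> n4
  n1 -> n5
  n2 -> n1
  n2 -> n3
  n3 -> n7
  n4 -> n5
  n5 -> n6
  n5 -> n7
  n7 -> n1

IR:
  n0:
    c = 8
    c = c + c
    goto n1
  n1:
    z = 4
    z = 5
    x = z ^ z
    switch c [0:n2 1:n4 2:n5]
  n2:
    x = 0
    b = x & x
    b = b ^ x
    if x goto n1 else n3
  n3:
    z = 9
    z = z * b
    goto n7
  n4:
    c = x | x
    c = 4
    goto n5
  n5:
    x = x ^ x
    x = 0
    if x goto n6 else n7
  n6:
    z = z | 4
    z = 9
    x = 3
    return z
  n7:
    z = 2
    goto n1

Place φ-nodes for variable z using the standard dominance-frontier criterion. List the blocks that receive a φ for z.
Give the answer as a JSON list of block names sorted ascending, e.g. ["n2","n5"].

Answer: ["n1", "n7"]

Working:
idom tree: n1←n0 n2←n1 n3←n2 n4←n1 n5←n1 n6←n5 n7←n1
Dom∩ at merges:
  n1: preds {n0,n2,n7}: {n0} ∩ {n0,n1,n2} ∩ {n0,n1,n7} = {n0}; idom=n0
  n5: preds {n1,n4}: {n0,n1} ∩ {n0,n1,n4} = {n0,n1}; idom=n1
  n7: preds {n3,n5}: {n0,n1,n2,n3} ∩ {n0,n1,n5} = {n0,n1}; idom=n1

DF derivation:
  n1←n0: walk · to n0
  n1←n2: walk n2→n1 to n0
  n1←n7: walk n7→n1 to n0
  n5←n1: walk · to n1
  n5←n4: walk n4 to n1
  n7←n3: walk n3→n2 to n1
  n7←n5: walk n5 to n1
  n0: DF=∅
  n1: DF={n1}
  n2: DF={n1,n7}
  n3: DF={n7}
  n4: DF={n5}
  n5: DF={n7}
  n6: DF=∅
  n7: DF={n1}

φ for z: defs {n1,n3,n6,n7}
  DF⁺ = {n1,n7}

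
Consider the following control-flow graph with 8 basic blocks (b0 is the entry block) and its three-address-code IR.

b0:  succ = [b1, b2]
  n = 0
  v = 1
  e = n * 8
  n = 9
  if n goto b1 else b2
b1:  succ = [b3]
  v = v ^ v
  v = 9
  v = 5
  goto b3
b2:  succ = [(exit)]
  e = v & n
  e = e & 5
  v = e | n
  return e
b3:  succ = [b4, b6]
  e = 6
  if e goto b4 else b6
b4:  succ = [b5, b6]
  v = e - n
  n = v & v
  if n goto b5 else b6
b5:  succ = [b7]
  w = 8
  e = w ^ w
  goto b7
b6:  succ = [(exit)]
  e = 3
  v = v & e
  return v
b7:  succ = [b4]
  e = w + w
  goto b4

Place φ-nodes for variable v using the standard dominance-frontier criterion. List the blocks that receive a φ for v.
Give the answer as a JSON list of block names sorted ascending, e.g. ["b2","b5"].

Answer: ["b4", "b6"]

Working:
idom tree: b1←b0 b2←b0 b3←b1 b4←b3 b5←b4 b6←b3 b7←b5
Join-block Dom:
  b4: preds {b3,b7}: {b0,b1,b3} ∩ {b0,b1,b3,b4,b5,b7} = {b0,b1,b3}; idom=b3
  b6: preds {b3,b4}: {b0,b1,b3} ∩ {b0,b1,b3,b4} = {b0,b1,b3}; idom=b3

DF walk-up:
  join b4 pred b3: · stop@b3
  join b4 pred b7: b7→b5→b4 stop@b3
  join b6 pred b3: · stop@b3
  join b6 pred b4: b4 stop@b3
  b0 → ∅
  b1 → ∅
  b2 → ∅
  b3 → ∅
  b4 → {b4,b6}
  b5 → {b4}
  b6 → ∅
  b7 → {b4}

φ for v: defs {b0,b1,b2,b4,b6}
  DF⁺ = {b4,b6}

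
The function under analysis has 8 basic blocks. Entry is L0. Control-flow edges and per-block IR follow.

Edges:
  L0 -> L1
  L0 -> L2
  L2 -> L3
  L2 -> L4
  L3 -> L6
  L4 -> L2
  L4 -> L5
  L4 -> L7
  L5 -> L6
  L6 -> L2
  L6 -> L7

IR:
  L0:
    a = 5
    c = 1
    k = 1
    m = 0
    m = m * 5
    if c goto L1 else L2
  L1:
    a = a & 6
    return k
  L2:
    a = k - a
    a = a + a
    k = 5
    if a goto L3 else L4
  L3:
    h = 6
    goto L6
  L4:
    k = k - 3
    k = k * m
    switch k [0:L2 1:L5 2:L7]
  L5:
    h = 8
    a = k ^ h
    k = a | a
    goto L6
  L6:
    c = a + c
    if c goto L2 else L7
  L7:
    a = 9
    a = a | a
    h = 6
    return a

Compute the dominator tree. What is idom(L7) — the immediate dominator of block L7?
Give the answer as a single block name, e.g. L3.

idom tree: L1←L0 L2←L0 L3←L2 L4←L2 L5←L4 L6←L2 L7←L2
Join-block Dom:
  L2: preds {L0,L4,L6}: {L0} ∩ {L0,L2,L4} ∩ {L0,L2,L6} = {L0}; idom=L0
  L6: preds {L3,L5}: {L0,L2,L3} ∩ {L0,L2,L4,L5} = {L0,L2}; idom=L2
  L7: preds {L4,L6}: {L0,L2,L4} ∩ {L0,L2,L6} = {L0,L2}; idom=L2

idom(L7) = L2

Answer: L2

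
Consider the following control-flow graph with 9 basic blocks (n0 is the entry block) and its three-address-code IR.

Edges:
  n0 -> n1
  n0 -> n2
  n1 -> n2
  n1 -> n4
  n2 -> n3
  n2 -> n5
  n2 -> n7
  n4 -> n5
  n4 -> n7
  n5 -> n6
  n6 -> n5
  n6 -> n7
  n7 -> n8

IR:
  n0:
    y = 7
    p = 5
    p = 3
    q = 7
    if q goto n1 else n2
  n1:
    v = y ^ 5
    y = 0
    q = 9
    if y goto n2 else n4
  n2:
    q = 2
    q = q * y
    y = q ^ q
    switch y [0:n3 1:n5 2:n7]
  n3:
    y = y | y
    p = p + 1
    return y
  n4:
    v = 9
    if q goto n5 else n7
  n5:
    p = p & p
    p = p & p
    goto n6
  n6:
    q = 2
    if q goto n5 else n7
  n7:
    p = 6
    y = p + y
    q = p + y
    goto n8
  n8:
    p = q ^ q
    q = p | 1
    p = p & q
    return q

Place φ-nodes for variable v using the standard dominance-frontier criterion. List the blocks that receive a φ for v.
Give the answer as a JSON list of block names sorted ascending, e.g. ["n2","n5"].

idom tree: n1←n0 n2←n0 n3←n2 n4←n1 n5←n0 n6←n5 n7←n0 n8←n7
Dom∩ at merges:
  n2: preds {n0,n1}: {n0} ∩ {n0,n1} = {n0}; idom=n0
  n5: preds {n2,n4,n6}: {n0,n2} ∩ {n0,n1,n4} ∩ {n0,n5,n6} = {n0}; idom=n0
  n7: preds {n2,n4,n6}: {n0,n2} ∩ {n0,n1,n4} ∩ {n0,n5,n6} = {n0}; idom=n0

Frontier:
  n2←n0: walk · to n0
  n2←n1: walk n1 to n0
  n5←n2: walk n2 to n0
  n5←n4: walk n4→n1 to n0
  n5←n6: walk n6→n5 to n0
  n7←n2: walk n2 to n0
  n7←n4: walk n4→n1 to n0
  n7←n6: walk n6→n5 to n0
  n0 → ∅
  n1 → {n2,n5,n7}
  n2 → {n5,n7}
  n3 → ∅
  n4 → {n5,n7}
  n5 → {n5,n7}
  n6 → {n5,n7}
  n7 → ∅
  n8 → ∅

φ for v: defs {n1,n4}
  DF⁺ = {n2,n5,n7}

Answer: ["n2", "n5", "n7"]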